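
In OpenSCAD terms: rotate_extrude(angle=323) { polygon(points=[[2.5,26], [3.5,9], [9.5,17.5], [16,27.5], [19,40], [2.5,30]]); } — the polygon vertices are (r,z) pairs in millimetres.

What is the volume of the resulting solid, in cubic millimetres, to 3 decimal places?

Volume = 12179.749 mm³

Profile (r,z), 6 vertices: (2.5,26) (3.5,9) (9.5,17.5) (16,27.5) (19,40) (2.5,30)
edge 0: (2.5,26)→(3.5,9)  cross = 2.5·9 − 3.5·26 = -68.5000; (r_i+r_j)·cross = 6·-68.5000 = -411.0000
edge 1: (3.5,9)→(9.5,17.5)  cross = 3.5·17.5 − 9.5·9 = -24.2500; (r_i+r_j)·cross = 13·-24.2500 = -315.2500
edge 2: (9.5,17.5)→(16,27.5)  cross = 9.5·27.5 − 16·17.5 = -18.7500; (r_i+r_j)·cross = 25.5·-18.7500 = -478.1250
edge 3: (16,27.5)→(19,40)  cross = 16·40 − 19·27.5 = 117.5000; (r_i+r_j)·cross = 35·117.5000 = 4112.5000
edge 4: (19,40)→(2.5,30)  cross = 19·30 − 2.5·40 = 470.0000; (r_i+r_j)·cross = 21.5·470.0000 = 10105.0000
edge 5: (2.5,30)→(2.5,26)  cross = 2.5·26 − 2.5·30 = -10.0000; (r_i+r_j)·cross = 5·-10.0000 = -50.0000
Σcross = 466.0000 → A = |Σcross|/2 = 233.0000 mm²
Σ(r_i+r_j)·cross = 12963.1250 → first moment M = |Σ|/6 = 2160.5208
R_c = M/A = 2160.5208/233.0000 = 9.2726 mm
θ = 323° = 5.637413 rad
V = θ·R_c·A = 5.637413·9.2726·233.0000 = 12179.749 mm³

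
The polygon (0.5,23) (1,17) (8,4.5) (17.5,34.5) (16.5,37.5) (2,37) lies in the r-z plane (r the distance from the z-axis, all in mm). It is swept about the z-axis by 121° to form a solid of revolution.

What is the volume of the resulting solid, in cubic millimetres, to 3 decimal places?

Volume = 5898.437 mm³

Profile (r,z), 6 vertices: (0.5,23) (1,17) (8,4.5) (17.5,34.5) (16.5,37.5) (2,37)
edge 0: (0.5,23)→(1,17)  cross = 0.5·17 − 1·23 = -14.5000; (r_i+r_j)·cross = 1.5·-14.5000 = -21.7500
edge 1: (1,17)→(8,4.5)  cross = 1·4.5 − 8·17 = -131.5000; (r_i+r_j)·cross = 9·-131.5000 = -1183.5000
edge 2: (8,4.5)→(17.5,34.5)  cross = 8·34.5 − 17.5·4.5 = 197.2500; (r_i+r_j)·cross = 25.5·197.2500 = 5029.8750
edge 3: (17.5,34.5)→(16.5,37.5)  cross = 17.5·37.5 − 16.5·34.5 = 87.0000; (r_i+r_j)·cross = 34·87.0000 = 2958.0000
edge 4: (16.5,37.5)→(2,37)  cross = 16.5·37 − 2·37.5 = 535.5000; (r_i+r_j)·cross = 18.5·535.5000 = 9906.7500
edge 5: (2,37)→(0.5,23)  cross = 2·23 − 0.5·37 = 27.5000; (r_i+r_j)·cross = 2.5·27.5000 = 68.7500
Σcross = 701.2500 → A = |Σcross|/2 = 350.6250 mm²
Σ(r_i+r_j)·cross = 16758.1250 → first moment M = |Σ|/6 = 2793.0208
R_c = M/A = 2793.0208/350.6250 = 7.9658 mm
θ = 121° = 2.111848 rad
V = θ·R_c·A = 2.111848·7.9658·350.6250 = 5898.437 mm³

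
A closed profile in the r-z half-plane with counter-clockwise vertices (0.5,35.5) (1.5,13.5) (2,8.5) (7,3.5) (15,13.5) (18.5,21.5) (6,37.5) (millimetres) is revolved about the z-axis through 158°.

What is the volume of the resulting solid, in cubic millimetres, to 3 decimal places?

Profile (r,z), 7 vertices: (0.5,35.5) (1.5,13.5) (2,8.5) (7,3.5) (15,13.5) (18.5,21.5) (6,37.5)
edge 0: (0.5,35.5)→(1.5,13.5)  cross = 0.5·13.5 − 1.5·35.5 = -46.5000; (r_i+r_j)·cross = 2·-46.5000 = -93.0000
edge 1: (1.5,13.5)→(2,8.5)  cross = 1.5·8.5 − 2·13.5 = -14.2500; (r_i+r_j)·cross = 3.5·-14.2500 = -49.8750
edge 2: (2,8.5)→(7,3.5)  cross = 2·3.5 − 7·8.5 = -52.5000; (r_i+r_j)·cross = 9·-52.5000 = -472.5000
edge 3: (7,3.5)→(15,13.5)  cross = 7·13.5 − 15·3.5 = 42.0000; (r_i+r_j)·cross = 22·42.0000 = 924.0000
edge 4: (15,13.5)→(18.5,21.5)  cross = 15·21.5 − 18.5·13.5 = 72.7500; (r_i+r_j)·cross = 33.5·72.7500 = 2437.1250
edge 5: (18.5,21.5)→(6,37.5)  cross = 18.5·37.5 − 6·21.5 = 564.7500; (r_i+r_j)·cross = 24.5·564.7500 = 13836.3750
edge 6: (6,37.5)→(0.5,35.5)  cross = 6·35.5 − 0.5·37.5 = 194.2500; (r_i+r_j)·cross = 6.5·194.2500 = 1262.6250
Σcross = 760.5000 → A = |Σcross|/2 = 380.2500 mm²
Σ(r_i+r_j)·cross = 17844.7500 → first moment M = |Σ|/6 = 2974.1250
R_c = M/A = 2974.1250/380.2500 = 7.8215 mm
θ = 158° = 2.757620 rad
V = θ·R_c·A = 2.757620·7.8215·380.2500 = 8201.507 mm³

Volume = 8201.507 mm³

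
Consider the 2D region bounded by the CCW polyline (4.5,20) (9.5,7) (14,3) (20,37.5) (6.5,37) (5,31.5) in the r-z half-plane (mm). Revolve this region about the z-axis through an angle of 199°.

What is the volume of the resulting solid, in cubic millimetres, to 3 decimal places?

Volume = 14436.305 mm³

Profile (r,z), 6 vertices: (4.5,20) (9.5,7) (14,3) (20,37.5) (6.5,37) (5,31.5)
edge 0: (4.5,20)→(9.5,7)  cross = 4.5·7 − 9.5·20 = -158.5000; (r_i+r_j)·cross = 14·-158.5000 = -2219.0000
edge 1: (9.5,7)→(14,3)  cross = 9.5·3 − 14·7 = -69.5000; (r_i+r_j)·cross = 23.5·-69.5000 = -1633.2500
edge 2: (14,3)→(20,37.5)  cross = 14·37.5 − 20·3 = 465.0000; (r_i+r_j)·cross = 34·465.0000 = 15810.0000
edge 3: (20,37.5)→(6.5,37)  cross = 20·37 − 6.5·37.5 = 496.2500; (r_i+r_j)·cross = 26.5·496.2500 = 13150.6250
edge 4: (6.5,37)→(5,31.5)  cross = 6.5·31.5 − 5·37 = 19.7500; (r_i+r_j)·cross = 11.5·19.7500 = 227.1250
edge 5: (5,31.5)→(4.5,20)  cross = 5·20 − 4.5·31.5 = -41.7500; (r_i+r_j)·cross = 9.5·-41.7500 = -396.6250
Σcross = 711.2500 → A = |Σcross|/2 = 355.6250 mm²
Σ(r_i+r_j)·cross = 24938.8750 → first moment M = |Σ|/6 = 4156.4792
R_c = M/A = 4156.4792/355.6250 = 11.6878 mm
θ = 199° = 3.473205 rad
V = θ·R_c·A = 3.473205·11.6878·355.6250 = 14436.305 mm³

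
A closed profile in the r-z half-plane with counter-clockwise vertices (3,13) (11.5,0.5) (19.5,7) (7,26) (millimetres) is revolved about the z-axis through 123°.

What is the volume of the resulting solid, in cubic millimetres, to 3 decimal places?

Volume = 4405.946 mm³

Profile (r,z), 4 vertices: (3,13) (11.5,0.5) (19.5,7) (7,26)
edge 0: (3,13)→(11.5,0.5)  cross = 3·0.5 − 11.5·13 = -148.0000; (r_i+r_j)·cross = 14.5·-148.0000 = -2146.0000
edge 1: (11.5,0.5)→(19.5,7)  cross = 11.5·7 − 19.5·0.5 = 70.7500; (r_i+r_j)·cross = 31·70.7500 = 2193.2500
edge 2: (19.5,7)→(7,26)  cross = 19.5·26 − 7·7 = 458.0000; (r_i+r_j)·cross = 26.5·458.0000 = 12137.0000
edge 3: (7,26)→(3,13)  cross = 7·13 − 3·26 = 13.0000; (r_i+r_j)·cross = 10·13.0000 = 130.0000
Σcross = 393.7500 → A = |Σcross|/2 = 196.8750 mm²
Σ(r_i+r_j)·cross = 12314.2500 → first moment M = |Σ|/6 = 2052.3750
R_c = M/A = 2052.3750/196.8750 = 10.4248 mm
θ = 123° = 2.146755 rad
V = θ·R_c·A = 2.146755·10.4248·196.8750 = 4405.946 mm³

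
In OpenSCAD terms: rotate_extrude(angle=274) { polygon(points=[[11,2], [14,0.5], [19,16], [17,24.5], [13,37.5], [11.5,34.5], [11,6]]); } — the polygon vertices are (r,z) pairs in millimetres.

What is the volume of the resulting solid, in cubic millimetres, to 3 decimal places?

Profile (r,z), 7 vertices: (11,2) (14,0.5) (19,16) (17,24.5) (13,37.5) (11.5,34.5) (11,6)
edge 0: (11,2)→(14,0.5)  cross = 11·0.5 − 14·2 = -22.5000; (r_i+r_j)·cross = 25·-22.5000 = -562.5000
edge 1: (14,0.5)→(19,16)  cross = 14·16 − 19·0.5 = 214.5000; (r_i+r_j)·cross = 33·214.5000 = 7078.5000
edge 2: (19,16)→(17,24.5)  cross = 19·24.5 − 17·16 = 193.5000; (r_i+r_j)·cross = 36·193.5000 = 6966.0000
edge 3: (17,24.5)→(13,37.5)  cross = 17·37.5 − 13·24.5 = 319.0000; (r_i+r_j)·cross = 30·319.0000 = 9570.0000
edge 4: (13,37.5)→(11.5,34.5)  cross = 13·34.5 − 11.5·37.5 = 17.2500; (r_i+r_j)·cross = 24.5·17.2500 = 422.6250
edge 5: (11.5,34.5)→(11,6)  cross = 11.5·6 − 11·34.5 = -310.5000; (r_i+r_j)·cross = 22.5·-310.5000 = -6986.2500
edge 6: (11,6)→(11,2)  cross = 11·2 − 11·6 = -44.0000; (r_i+r_j)·cross = 22·-44.0000 = -968.0000
Σcross = 367.2500 → A = |Σcross|/2 = 183.6250 mm²
Σ(r_i+r_j)·cross = 15520.3750 → first moment M = |Σ|/6 = 2586.7292
R_c = M/A = 2586.7292/183.6250 = 14.0870 mm
θ = 274° = 4.782202 rad
V = θ·R_c·A = 4.782202·14.0870·183.6250 = 12370.262 mm³

Volume = 12370.262 mm³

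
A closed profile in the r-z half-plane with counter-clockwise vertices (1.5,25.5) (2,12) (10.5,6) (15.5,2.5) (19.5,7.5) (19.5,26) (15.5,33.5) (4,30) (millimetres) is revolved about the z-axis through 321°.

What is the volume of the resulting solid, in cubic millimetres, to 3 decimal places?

Volume = 26782.317 mm³

Profile (r,z), 8 vertices: (1.5,25.5) (2,12) (10.5,6) (15.5,2.5) (19.5,7.5) (19.5,26) (15.5,33.5) (4,30)
edge 0: (1.5,25.5)→(2,12)  cross = 1.5·12 − 2·25.5 = -33.0000; (r_i+r_j)·cross = 3.5·-33.0000 = -115.5000
edge 1: (2,12)→(10.5,6)  cross = 2·6 − 10.5·12 = -114.0000; (r_i+r_j)·cross = 12.5·-114.0000 = -1425.0000
edge 2: (10.5,6)→(15.5,2.5)  cross = 10.5·2.5 − 15.5·6 = -66.7500; (r_i+r_j)·cross = 26·-66.7500 = -1735.5000
edge 3: (15.5,2.5)→(19.5,7.5)  cross = 15.5·7.5 − 19.5·2.5 = 67.5000; (r_i+r_j)·cross = 35·67.5000 = 2362.5000
edge 4: (19.5,7.5)→(19.5,26)  cross = 19.5·26 − 19.5·7.5 = 360.7500; (r_i+r_j)·cross = 39·360.7500 = 14069.2500
edge 5: (19.5,26)→(15.5,33.5)  cross = 19.5·33.5 − 15.5·26 = 250.2500; (r_i+r_j)·cross = 35·250.2500 = 8758.7500
edge 6: (15.5,33.5)→(4,30)  cross = 15.5·30 − 4·33.5 = 331.0000; (r_i+r_j)·cross = 19.5·331.0000 = 6454.5000
edge 7: (4,30)→(1.5,25.5)  cross = 4·25.5 − 1.5·30 = 57.0000; (r_i+r_j)·cross = 5.5·57.0000 = 313.5000
Σcross = 852.7500 → A = |Σcross|/2 = 426.3750 mm²
Σ(r_i+r_j)·cross = 28682.5000 → first moment M = |Σ|/6 = 4780.4167
R_c = M/A = 4780.4167/426.3750 = 11.2118 mm
θ = 321° = 5.602507 rad
V = θ·R_c·A = 5.602507·11.2118·426.3750 = 26782.317 mm³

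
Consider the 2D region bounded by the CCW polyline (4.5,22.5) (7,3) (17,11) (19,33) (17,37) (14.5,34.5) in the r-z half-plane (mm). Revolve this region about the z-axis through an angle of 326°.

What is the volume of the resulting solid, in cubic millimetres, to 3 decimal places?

Profile (r,z), 6 vertices: (4.5,22.5) (7,3) (17,11) (19,33) (17,37) (14.5,34.5)
edge 0: (4.5,22.5)→(7,3)  cross = 4.5·3 − 7·22.5 = -144.0000; (r_i+r_j)·cross = 11.5·-144.0000 = -1656.0000
edge 1: (7,3)→(17,11)  cross = 7·11 − 17·3 = 26.0000; (r_i+r_j)·cross = 24·26.0000 = 624.0000
edge 2: (17,11)→(19,33)  cross = 17·33 − 19·11 = 352.0000; (r_i+r_j)·cross = 36·352.0000 = 12672.0000
edge 3: (19,33)→(17,37)  cross = 19·37 − 17·33 = 142.0000; (r_i+r_j)·cross = 36·142.0000 = 5112.0000
edge 4: (17,37)→(14.5,34.5)  cross = 17·34.5 − 14.5·37 = 50.0000; (r_i+r_j)·cross = 31.5·50.0000 = 1575.0000
edge 5: (14.5,34.5)→(4.5,22.5)  cross = 14.5·22.5 − 4.5·34.5 = 171.0000; (r_i+r_j)·cross = 19·171.0000 = 3249.0000
Σcross = 597.0000 → A = |Σcross|/2 = 298.5000 mm²
Σ(r_i+r_j)·cross = 21576.0000 → first moment M = |Σ|/6 = 3596.0000
R_c = M/A = 3596.0000/298.5000 = 12.0469 mm
θ = 326° = 5.689773 rad
V = θ·R_c·A = 5.689773·12.0469·298.5000 = 20460.425 mm³

Volume = 20460.425 mm³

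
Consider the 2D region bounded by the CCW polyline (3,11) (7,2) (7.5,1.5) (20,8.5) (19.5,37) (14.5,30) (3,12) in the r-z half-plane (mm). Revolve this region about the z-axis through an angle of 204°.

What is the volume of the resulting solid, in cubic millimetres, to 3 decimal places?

Profile (r,z), 7 vertices: (3,11) (7,2) (7.5,1.5) (20,8.5) (19.5,37) (14.5,30) (3,12)
edge 0: (3,11)→(7,2)  cross = 3·2 − 7·11 = -71.0000; (r_i+r_j)·cross = 10·-71.0000 = -710.0000
edge 1: (7,2)→(7.5,1.5)  cross = 7·1.5 − 7.5·2 = -4.5000; (r_i+r_j)·cross = 14.5·-4.5000 = -65.2500
edge 2: (7.5,1.5)→(20,8.5)  cross = 7.5·8.5 − 20·1.5 = 33.7500; (r_i+r_j)·cross = 27.5·33.7500 = 928.1250
edge 3: (20,8.5)→(19.5,37)  cross = 20·37 − 19.5·8.5 = 574.2500; (r_i+r_j)·cross = 39.5·574.2500 = 22682.8750
edge 4: (19.5,37)→(14.5,30)  cross = 19.5·30 − 14.5·37 = 48.5000; (r_i+r_j)·cross = 34·48.5000 = 1649.0000
edge 5: (14.5,30)→(3,12)  cross = 14.5·12 − 3·30 = 84.0000; (r_i+r_j)·cross = 17.5·84.0000 = 1470.0000
edge 6: (3,12)→(3,11)  cross = 3·11 − 3·12 = -3.0000; (r_i+r_j)·cross = 6·-3.0000 = -18.0000
Σcross = 662.0000 → A = |Σcross|/2 = 331.0000 mm²
Σ(r_i+r_j)·cross = 25936.7500 → first moment M = |Σ|/6 = 4322.7917
R_c = M/A = 4322.7917/331.0000 = 13.0598 mm
θ = 204° = 3.560472 rad
V = θ·R_c·A = 3.560472·13.0598·331.0000 = 15391.177 mm³

Volume = 15391.177 mm³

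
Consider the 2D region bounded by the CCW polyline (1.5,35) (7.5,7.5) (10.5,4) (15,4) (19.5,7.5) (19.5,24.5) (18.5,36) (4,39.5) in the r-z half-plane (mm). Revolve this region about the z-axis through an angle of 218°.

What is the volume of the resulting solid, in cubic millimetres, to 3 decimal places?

Profile (r,z), 8 vertices: (1.5,35) (7.5,7.5) (10.5,4) (15,4) (19.5,7.5) (19.5,24.5) (18.5,36) (4,39.5)
edge 0: (1.5,35)→(7.5,7.5)  cross = 1.5·7.5 − 7.5·35 = -251.2500; (r_i+r_j)·cross = 9·-251.2500 = -2261.2500
edge 1: (7.5,7.5)→(10.5,4)  cross = 7.5·4 − 10.5·7.5 = -48.7500; (r_i+r_j)·cross = 18·-48.7500 = -877.5000
edge 2: (10.5,4)→(15,4)  cross = 10.5·4 − 15·4 = -18.0000; (r_i+r_j)·cross = 25.5·-18.0000 = -459.0000
edge 3: (15,4)→(19.5,7.5)  cross = 15·7.5 − 19.5·4 = 34.5000; (r_i+r_j)·cross = 34.5·34.5000 = 1190.2500
edge 4: (19.5,7.5)→(19.5,24.5)  cross = 19.5·24.5 − 19.5·7.5 = 331.5000; (r_i+r_j)·cross = 39·331.5000 = 12928.5000
edge 5: (19.5,24.5)→(18.5,36)  cross = 19.5·36 − 18.5·24.5 = 248.7500; (r_i+r_j)·cross = 38·248.7500 = 9452.5000
edge 6: (18.5,36)→(4,39.5)  cross = 18.5·39.5 − 4·36 = 586.7500; (r_i+r_j)·cross = 22.5·586.7500 = 13201.8750
edge 7: (4,39.5)→(1.5,35)  cross = 4·35 − 1.5·39.5 = 80.7500; (r_i+r_j)·cross = 5.5·80.7500 = 444.1250
Σcross = 964.2500 → A = |Σcross|/2 = 482.1250 mm²
Σ(r_i+r_j)·cross = 33619.5000 → first moment M = |Σ|/6 = 5603.2500
R_c = M/A = 5603.2500/482.1250 = 11.6220 mm
θ = 218° = 3.804818 rad
V = θ·R_c·A = 3.804818·11.6220·482.1250 = 21319.345 mm³

Volume = 21319.345 mm³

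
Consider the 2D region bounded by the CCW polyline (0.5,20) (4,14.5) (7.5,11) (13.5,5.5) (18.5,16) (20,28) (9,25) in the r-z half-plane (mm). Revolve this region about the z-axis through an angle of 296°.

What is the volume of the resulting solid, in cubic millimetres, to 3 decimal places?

Volume = 14411.905 mm³

Profile (r,z), 7 vertices: (0.5,20) (4,14.5) (7.5,11) (13.5,5.5) (18.5,16) (20,28) (9,25)
edge 0: (0.5,20)→(4,14.5)  cross = 0.5·14.5 − 4·20 = -72.7500; (r_i+r_j)·cross = 4.5·-72.7500 = -327.3750
edge 1: (4,14.5)→(7.5,11)  cross = 4·11 − 7.5·14.5 = -64.7500; (r_i+r_j)·cross = 11.5·-64.7500 = -744.6250
edge 2: (7.5,11)→(13.5,5.5)  cross = 7.5·5.5 − 13.5·11 = -107.2500; (r_i+r_j)·cross = 21·-107.2500 = -2252.2500
edge 3: (13.5,5.5)→(18.5,16)  cross = 13.5·16 − 18.5·5.5 = 114.2500; (r_i+r_j)·cross = 32·114.2500 = 3656.0000
edge 4: (18.5,16)→(20,28)  cross = 18.5·28 − 20·16 = 198.0000; (r_i+r_j)·cross = 38.5·198.0000 = 7623.0000
edge 5: (20,28)→(9,25)  cross = 20·25 − 9·28 = 248.0000; (r_i+r_j)·cross = 29·248.0000 = 7192.0000
edge 6: (9,25)→(0.5,20)  cross = 9·20 − 0.5·25 = 167.5000; (r_i+r_j)·cross = 9.5·167.5000 = 1591.2500
Σcross = 483.0000 → A = |Σcross|/2 = 241.5000 mm²
Σ(r_i+r_j)·cross = 16738.0000 → first moment M = |Σ|/6 = 2789.6667
R_c = M/A = 2789.6667/241.5000 = 11.5514 mm
θ = 296° = 5.166175 rad
V = θ·R_c·A = 5.166175·11.5514·241.5000 = 14411.905 mm³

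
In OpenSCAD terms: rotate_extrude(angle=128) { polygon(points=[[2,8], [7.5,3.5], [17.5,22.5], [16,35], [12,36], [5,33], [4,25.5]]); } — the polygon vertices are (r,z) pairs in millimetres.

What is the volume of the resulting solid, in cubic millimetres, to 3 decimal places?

Volume = 6898.751 mm³

Profile (r,z), 7 vertices: (2,8) (7.5,3.5) (17.5,22.5) (16,35) (12,36) (5,33) (4,25.5)
edge 0: (2,8)→(7.5,3.5)  cross = 2·3.5 − 7.5·8 = -53.0000; (r_i+r_j)·cross = 9.5·-53.0000 = -503.5000
edge 1: (7.5,3.5)→(17.5,22.5)  cross = 7.5·22.5 − 17.5·3.5 = 107.5000; (r_i+r_j)·cross = 25·107.5000 = 2687.5000
edge 2: (17.5,22.5)→(16,35)  cross = 17.5·35 − 16·22.5 = 252.5000; (r_i+r_j)·cross = 33.5·252.5000 = 8458.7500
edge 3: (16,35)→(12,36)  cross = 16·36 − 12·35 = 156.0000; (r_i+r_j)·cross = 28·156.0000 = 4368.0000
edge 4: (12,36)→(5,33)  cross = 12·33 − 5·36 = 216.0000; (r_i+r_j)·cross = 17·216.0000 = 3672.0000
edge 5: (5,33)→(4,25.5)  cross = 5·25.5 − 4·33 = -4.5000; (r_i+r_j)·cross = 9·-4.5000 = -40.5000
edge 6: (4,25.5)→(2,8)  cross = 4·8 − 2·25.5 = -19.0000; (r_i+r_j)·cross = 6·-19.0000 = -114.0000
Σcross = 655.5000 → A = |Σcross|/2 = 327.7500 mm²
Σ(r_i+r_j)·cross = 18528.2500 → first moment M = |Σ|/6 = 3088.0417
R_c = M/A = 3088.0417/327.7500 = 9.4219 mm
θ = 128° = 2.234021 rad
V = θ·R_c·A = 2.234021·9.4219·327.7500 = 6898.751 mm³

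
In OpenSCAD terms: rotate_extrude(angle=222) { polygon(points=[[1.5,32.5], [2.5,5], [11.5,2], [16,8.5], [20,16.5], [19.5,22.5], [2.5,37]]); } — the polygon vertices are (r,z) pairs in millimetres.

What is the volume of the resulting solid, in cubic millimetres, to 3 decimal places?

Profile (r,z), 7 vertices: (1.5,32.5) (2.5,5) (11.5,2) (16,8.5) (20,16.5) (19.5,22.5) (2.5,37)
edge 0: (1.5,32.5)→(2.5,5)  cross = 1.5·5 − 2.5·32.5 = -73.7500; (r_i+r_j)·cross = 4·-73.7500 = -295.0000
edge 1: (2.5,5)→(11.5,2)  cross = 2.5·2 − 11.5·5 = -52.5000; (r_i+r_j)·cross = 14·-52.5000 = -735.0000
edge 2: (11.5,2)→(16,8.5)  cross = 11.5·8.5 − 16·2 = 65.7500; (r_i+r_j)·cross = 27.5·65.7500 = 1808.1250
edge 3: (16,8.5)→(20,16.5)  cross = 16·16.5 − 20·8.5 = 94.0000; (r_i+r_j)·cross = 36·94.0000 = 3384.0000
edge 4: (20,16.5)→(19.5,22.5)  cross = 20·22.5 − 19.5·16.5 = 128.2500; (r_i+r_j)·cross = 39.5·128.2500 = 5065.8750
edge 5: (19.5,22.5)→(2.5,37)  cross = 19.5·37 − 2.5·22.5 = 665.2500; (r_i+r_j)·cross = 22·665.2500 = 14635.5000
edge 6: (2.5,37)→(1.5,32.5)  cross = 2.5·32.5 − 1.5·37 = 25.7500; (r_i+r_j)·cross = 4·25.7500 = 103.0000
Σcross = 852.7500 → A = |Σcross|/2 = 426.3750 mm²
Σ(r_i+r_j)·cross = 23966.5000 → first moment M = |Σ|/6 = 3994.4167
R_c = M/A = 3994.4167/426.3750 = 9.3683 mm
θ = 222° = 3.874631 rad
V = θ·R_c·A = 3.874631·9.3683·426.3750 = 15476.890 mm³

Volume = 15476.890 mm³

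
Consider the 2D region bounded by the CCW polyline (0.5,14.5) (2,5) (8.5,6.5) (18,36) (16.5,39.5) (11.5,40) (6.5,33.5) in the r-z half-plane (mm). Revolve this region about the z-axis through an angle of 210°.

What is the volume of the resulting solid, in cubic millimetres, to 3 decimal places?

Profile (r,z), 7 vertices: (0.5,14.5) (2,5) (8.5,6.5) (18,36) (16.5,39.5) (11.5,40) (6.5,33.5)
edge 0: (0.5,14.5)→(2,5)  cross = 0.5·5 − 2·14.5 = -26.5000; (r_i+r_j)·cross = 2.5·-26.5000 = -66.2500
edge 1: (2,5)→(8.5,6.5)  cross = 2·6.5 − 8.5·5 = -29.5000; (r_i+r_j)·cross = 10.5·-29.5000 = -309.7500
edge 2: (8.5,6.5)→(18,36)  cross = 8.5·36 − 18·6.5 = 189.0000; (r_i+r_j)·cross = 26.5·189.0000 = 5008.5000
edge 3: (18,36)→(16.5,39.5)  cross = 18·39.5 − 16.5·36 = 117.0000; (r_i+r_j)·cross = 34.5·117.0000 = 4036.5000
edge 4: (16.5,39.5)→(11.5,40)  cross = 16.5·40 − 11.5·39.5 = 205.7500; (r_i+r_j)·cross = 28·205.7500 = 5761.0000
edge 5: (11.5,40)→(6.5,33.5)  cross = 11.5·33.5 − 6.5·40 = 125.2500; (r_i+r_j)·cross = 18·125.2500 = 2254.5000
edge 6: (6.5,33.5)→(0.5,14.5)  cross = 6.5·14.5 − 0.5·33.5 = 77.5000; (r_i+r_j)·cross = 7·77.5000 = 542.5000
Σcross = 658.5000 → A = |Σcross|/2 = 329.2500 mm²
Σ(r_i+r_j)·cross = 17227.0000 → first moment M = |Σ|/6 = 2871.1667
R_c = M/A = 2871.1667/329.2500 = 8.7203 mm
θ = 210° = 3.665191 rad
V = θ·R_c·A = 3.665191·8.7203·329.2500 = 10523.375 mm³

Volume = 10523.375 mm³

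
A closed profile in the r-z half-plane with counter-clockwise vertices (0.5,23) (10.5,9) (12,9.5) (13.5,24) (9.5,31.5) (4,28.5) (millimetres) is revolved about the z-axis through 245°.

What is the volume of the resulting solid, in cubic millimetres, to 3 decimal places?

Profile (r,z), 6 vertices: (0.5,23) (10.5,9) (12,9.5) (13.5,24) (9.5,31.5) (4,28.5)
edge 0: (0.5,23)→(10.5,9)  cross = 0.5·9 − 10.5·23 = -237.0000; (r_i+r_j)·cross = 11·-237.0000 = -2607.0000
edge 1: (10.5,9)→(12,9.5)  cross = 10.5·9.5 − 12·9 = -8.2500; (r_i+r_j)·cross = 22.5·-8.2500 = -185.6250
edge 2: (12,9.5)→(13.5,24)  cross = 12·24 − 13.5·9.5 = 159.7500; (r_i+r_j)·cross = 25.5·159.7500 = 4073.6250
edge 3: (13.5,24)→(9.5,31.5)  cross = 13.5·31.5 − 9.5·24 = 197.2500; (r_i+r_j)·cross = 23·197.2500 = 4536.7500
edge 4: (9.5,31.5)→(4,28.5)  cross = 9.5·28.5 − 4·31.5 = 144.7500; (r_i+r_j)·cross = 13.5·144.7500 = 1954.1250
edge 5: (4,28.5)→(0.5,23)  cross = 4·23 − 0.5·28.5 = 77.7500; (r_i+r_j)·cross = 4.5·77.7500 = 349.8750
Σcross = 334.2500 → A = |Σcross|/2 = 167.1250 mm²
Σ(r_i+r_j)·cross = 8121.7500 → first moment M = |Σ|/6 = 1353.6250
R_c = M/A = 1353.6250/167.1250 = 8.0995 mm
θ = 245° = 4.276057 rad
V = θ·R_c·A = 4.276057·8.0995·167.1250 = 5788.177 mm³

Volume = 5788.177 mm³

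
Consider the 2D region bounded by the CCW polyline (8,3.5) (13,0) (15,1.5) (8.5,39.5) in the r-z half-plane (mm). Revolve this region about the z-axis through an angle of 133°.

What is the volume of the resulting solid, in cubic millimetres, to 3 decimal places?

Volume = 3285.203 mm³

Profile (r,z), 4 vertices: (8,3.5) (13,0) (15,1.5) (8.5,39.5)
edge 0: (8,3.5)→(13,0)  cross = 8·0 − 13·3.5 = -45.5000; (r_i+r_j)·cross = 21·-45.5000 = -955.5000
edge 1: (13,0)→(15,1.5)  cross = 13·1.5 − 15·0 = 19.5000; (r_i+r_j)·cross = 28·19.5000 = 546.0000
edge 2: (15,1.5)→(8.5,39.5)  cross = 15·39.5 − 8.5·1.5 = 579.7500; (r_i+r_j)·cross = 23.5·579.7500 = 13624.1250
edge 3: (8.5,39.5)→(8,3.5)  cross = 8.5·3.5 − 8·39.5 = -286.2500; (r_i+r_j)·cross = 16.5·-286.2500 = -4723.1250
Σcross = 267.5000 → A = |Σcross|/2 = 133.7500 mm²
Σ(r_i+r_j)·cross = 8491.5000 → first moment M = |Σ|/6 = 1415.2500
R_c = M/A = 1415.2500/133.7500 = 10.5813 mm
θ = 133° = 2.321288 rad
V = θ·R_c·A = 2.321288·10.5813·133.7500 = 3285.203 mm³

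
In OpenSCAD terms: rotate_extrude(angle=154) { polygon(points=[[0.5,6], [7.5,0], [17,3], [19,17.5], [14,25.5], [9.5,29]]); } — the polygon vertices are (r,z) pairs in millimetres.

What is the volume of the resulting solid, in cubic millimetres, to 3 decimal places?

Volume = 9418.916 mm³

Profile (r,z), 6 vertices: (0.5,6) (7.5,0) (17,3) (19,17.5) (14,25.5) (9.5,29)
edge 0: (0.5,6)→(7.5,0)  cross = 0.5·0 − 7.5·6 = -45.0000; (r_i+r_j)·cross = 8·-45.0000 = -360.0000
edge 1: (7.5,0)→(17,3)  cross = 7.5·3 − 17·0 = 22.5000; (r_i+r_j)·cross = 24.5·22.5000 = 551.2500
edge 2: (17,3)→(19,17.5)  cross = 17·17.5 − 19·3 = 240.5000; (r_i+r_j)·cross = 36·240.5000 = 8658.0000
edge 3: (19,17.5)→(14,25.5)  cross = 19·25.5 − 14·17.5 = 239.5000; (r_i+r_j)·cross = 33·239.5000 = 7903.5000
edge 4: (14,25.5)→(9.5,29)  cross = 14·29 − 9.5·25.5 = 163.7500; (r_i+r_j)·cross = 23.5·163.7500 = 3848.1250
edge 5: (9.5,29)→(0.5,6)  cross = 9.5·6 − 0.5·29 = 42.5000; (r_i+r_j)·cross = 10·42.5000 = 425.0000
Σcross = 663.7500 → A = |Σcross|/2 = 331.8750 mm²
Σ(r_i+r_j)·cross = 21025.8750 → first moment M = |Σ|/6 = 3504.3125
R_c = M/A = 3504.3125/331.8750 = 10.5591 mm
θ = 154° = 2.687807 rad
V = θ·R_c·A = 2.687807·10.5591·331.8750 = 9418.916 mm³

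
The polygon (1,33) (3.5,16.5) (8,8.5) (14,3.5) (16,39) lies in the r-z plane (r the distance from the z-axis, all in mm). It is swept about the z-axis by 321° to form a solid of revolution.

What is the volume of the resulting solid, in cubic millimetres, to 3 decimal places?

Profile (r,z), 5 vertices: (1,33) (3.5,16.5) (8,8.5) (14,3.5) (16,39)
edge 0: (1,33)→(3.5,16.5)  cross = 1·16.5 − 3.5·33 = -99.0000; (r_i+r_j)·cross = 4.5·-99.0000 = -445.5000
edge 1: (3.5,16.5)→(8,8.5)  cross = 3.5·8.5 − 8·16.5 = -102.2500; (r_i+r_j)·cross = 11.5·-102.2500 = -1175.8750
edge 2: (8,8.5)→(14,3.5)  cross = 8·3.5 − 14·8.5 = -91.0000; (r_i+r_j)·cross = 22·-91.0000 = -2002.0000
edge 3: (14,3.5)→(16,39)  cross = 14·39 − 16·3.5 = 490.0000; (r_i+r_j)·cross = 30·490.0000 = 14700.0000
edge 4: (16,39)→(1,33)  cross = 16·33 − 1·39 = 489.0000; (r_i+r_j)·cross = 17·489.0000 = 8313.0000
Σcross = 686.7500 → A = |Σcross|/2 = 343.3750 mm²
Σ(r_i+r_j)·cross = 19389.6250 → first moment M = |Σ|/6 = 3231.6042
R_c = M/A = 3231.6042/343.3750 = 9.4113 mm
θ = 321° = 5.602507 rad
V = θ·R_c·A = 5.602507·9.4113·343.3750 = 18105.085 mm³

Volume = 18105.085 mm³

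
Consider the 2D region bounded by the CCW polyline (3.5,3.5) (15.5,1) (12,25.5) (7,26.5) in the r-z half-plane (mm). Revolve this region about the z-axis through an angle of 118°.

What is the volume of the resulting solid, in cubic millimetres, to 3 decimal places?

Profile (r,z), 4 vertices: (3.5,3.5) (15.5,1) (12,25.5) (7,26.5)
edge 0: (3.5,3.5)→(15.5,1)  cross = 3.5·1 − 15.5·3.5 = -50.7500; (r_i+r_j)·cross = 19·-50.7500 = -964.2500
edge 1: (15.5,1)→(12,25.5)  cross = 15.5·25.5 − 12·1 = 383.2500; (r_i+r_j)·cross = 27.5·383.2500 = 10539.3750
edge 2: (12,25.5)→(7,26.5)  cross = 12·26.5 − 7·25.5 = 139.5000; (r_i+r_j)·cross = 19·139.5000 = 2650.5000
edge 3: (7,26.5)→(3.5,3.5)  cross = 7·3.5 − 3.5·26.5 = -68.2500; (r_i+r_j)·cross = 10.5·-68.2500 = -716.6250
Σcross = 403.7500 → A = |Σcross|/2 = 201.8750 mm²
Σ(r_i+r_j)·cross = 11509.0000 → first moment M = |Σ|/6 = 1918.1667
R_c = M/A = 1918.1667/201.8750 = 9.5018 mm
θ = 118° = 2.059489 rad
V = θ·R_c·A = 2.059489·9.5018·201.8750 = 3950.442 mm³

Volume = 3950.442 mm³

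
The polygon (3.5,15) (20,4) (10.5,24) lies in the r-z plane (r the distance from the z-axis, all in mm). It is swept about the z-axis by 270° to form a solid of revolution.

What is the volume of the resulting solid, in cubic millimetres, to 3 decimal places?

Volume = 6021.648 mm³

Profile (r,z), 3 vertices: (3.5,15) (20,4) (10.5,24)
edge 0: (3.5,15)→(20,4)  cross = 3.5·4 − 20·15 = -286.0000; (r_i+r_j)·cross = 23.5·-286.0000 = -6721.0000
edge 1: (20,4)→(10.5,24)  cross = 20·24 − 10.5·4 = 438.0000; (r_i+r_j)·cross = 30.5·438.0000 = 13359.0000
edge 2: (10.5,24)→(3.5,15)  cross = 10.5·15 − 3.5·24 = 73.5000; (r_i+r_j)·cross = 14·73.5000 = 1029.0000
Σcross = 225.5000 → A = |Σcross|/2 = 112.7500 mm²
Σ(r_i+r_j)·cross = 7667.0000 → first moment M = |Σ|/6 = 1277.8333
R_c = M/A = 1277.8333/112.7500 = 11.3333 mm
θ = 270° = 4.712389 rad
V = θ·R_c·A = 4.712389·11.3333·112.7500 = 6021.648 mm³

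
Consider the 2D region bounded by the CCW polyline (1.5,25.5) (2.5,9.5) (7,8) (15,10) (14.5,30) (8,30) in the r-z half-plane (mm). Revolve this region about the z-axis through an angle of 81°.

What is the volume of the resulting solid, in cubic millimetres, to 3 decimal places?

Volume = 3099.751 mm³

Profile (r,z), 6 vertices: (1.5,25.5) (2.5,9.5) (7,8) (15,10) (14.5,30) (8,30)
edge 0: (1.5,25.5)→(2.5,9.5)  cross = 1.5·9.5 − 2.5·25.5 = -49.5000; (r_i+r_j)·cross = 4·-49.5000 = -198.0000
edge 1: (2.5,9.5)→(7,8)  cross = 2.5·8 − 7·9.5 = -46.5000; (r_i+r_j)·cross = 9.5·-46.5000 = -441.7500
edge 2: (7,8)→(15,10)  cross = 7·10 − 15·8 = -50.0000; (r_i+r_j)·cross = 22·-50.0000 = -1100.0000
edge 3: (15,10)→(14.5,30)  cross = 15·30 − 14.5·10 = 305.0000; (r_i+r_j)·cross = 29.5·305.0000 = 8997.5000
edge 4: (14.5,30)→(8,30)  cross = 14.5·30 − 8·30 = 195.0000; (r_i+r_j)·cross = 22.5·195.0000 = 4387.5000
edge 5: (8,30)→(1.5,25.5)  cross = 8·25.5 − 1.5·30 = 159.0000; (r_i+r_j)·cross = 9.5·159.0000 = 1510.5000
Σcross = 513.0000 → A = |Σcross|/2 = 256.5000 mm²
Σ(r_i+r_j)·cross = 13155.7500 → first moment M = |Σ|/6 = 2192.6250
R_c = M/A = 2192.6250/256.5000 = 8.5482 mm
θ = 81° = 1.413717 rad
V = θ·R_c·A = 1.413717·8.5482·256.5000 = 3099.751 mm³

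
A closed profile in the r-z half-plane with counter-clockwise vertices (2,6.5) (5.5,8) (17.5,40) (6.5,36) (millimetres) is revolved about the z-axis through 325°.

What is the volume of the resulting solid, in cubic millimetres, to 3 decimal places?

Profile (r,z), 4 vertices: (2,6.5) (5.5,8) (17.5,40) (6.5,36)
edge 0: (2,6.5)→(5.5,8)  cross = 2·8 − 5.5·6.5 = -19.7500; (r_i+r_j)·cross = 7.5·-19.7500 = -148.1250
edge 1: (5.5,8)→(17.5,40)  cross = 5.5·40 − 17.5·8 = 80.0000; (r_i+r_j)·cross = 23·80.0000 = 1840.0000
edge 2: (17.5,40)→(6.5,36)  cross = 17.5·36 − 6.5·40 = 370.0000; (r_i+r_j)·cross = 24·370.0000 = 8880.0000
edge 3: (6.5,36)→(2,6.5)  cross = 6.5·6.5 − 2·36 = -29.7500; (r_i+r_j)·cross = 8.5·-29.7500 = -252.8750
Σcross = 400.5000 → A = |Σcross|/2 = 200.2500 mm²
Σ(r_i+r_j)·cross = 10319.0000 → first moment M = |Σ|/6 = 1719.8333
R_c = M/A = 1719.8333/200.2500 = 8.5884 mm
θ = 325° = 5.672320 rad
V = θ·R_c·A = 5.672320·8.5884·200.2500 = 9755.445 mm³

Volume = 9755.445 mm³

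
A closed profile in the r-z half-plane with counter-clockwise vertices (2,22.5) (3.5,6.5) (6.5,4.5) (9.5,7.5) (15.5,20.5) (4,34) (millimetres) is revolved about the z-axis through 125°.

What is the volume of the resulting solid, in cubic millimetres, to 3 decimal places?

Volume = 3723.869 mm³

Profile (r,z), 6 vertices: (2,22.5) (3.5,6.5) (6.5,4.5) (9.5,7.5) (15.5,20.5) (4,34)
edge 0: (2,22.5)→(3.5,6.5)  cross = 2·6.5 − 3.5·22.5 = -65.7500; (r_i+r_j)·cross = 5.5·-65.7500 = -361.6250
edge 1: (3.5,6.5)→(6.5,4.5)  cross = 3.5·4.5 − 6.5·6.5 = -26.5000; (r_i+r_j)·cross = 10·-26.5000 = -265.0000
edge 2: (6.5,4.5)→(9.5,7.5)  cross = 6.5·7.5 − 9.5·4.5 = 6.0000; (r_i+r_j)·cross = 16·6.0000 = 96.0000
edge 3: (9.5,7.5)→(15.5,20.5)  cross = 9.5·20.5 − 15.5·7.5 = 78.5000; (r_i+r_j)·cross = 25·78.5000 = 1962.5000
edge 4: (15.5,20.5)→(4,34)  cross = 15.5·34 − 4·20.5 = 445.0000; (r_i+r_j)·cross = 19.5·445.0000 = 8677.5000
edge 5: (4,34)→(2,22.5)  cross = 4·22.5 − 2·34 = 22.0000; (r_i+r_j)·cross = 6·22.0000 = 132.0000
Σcross = 459.2500 → A = |Σcross|/2 = 229.6250 mm²
Σ(r_i+r_j)·cross = 10241.3750 → first moment M = |Σ|/6 = 1706.8958
R_c = M/A = 1706.8958/229.6250 = 7.4334 mm
θ = 125° = 2.181662 rad
V = θ·R_c·A = 2.181662·7.4334·229.6250 = 3723.869 mm³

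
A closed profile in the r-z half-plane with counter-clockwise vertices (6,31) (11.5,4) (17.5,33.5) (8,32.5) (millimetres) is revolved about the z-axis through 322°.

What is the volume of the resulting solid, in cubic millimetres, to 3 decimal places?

Profile (r,z), 4 vertices: (6,31) (11.5,4) (17.5,33.5) (8,32.5)
edge 0: (6,31)→(11.5,4)  cross = 6·4 − 11.5·31 = -332.5000; (r_i+r_j)·cross = 17.5·-332.5000 = -5818.7500
edge 1: (11.5,4)→(17.5,33.5)  cross = 11.5·33.5 − 17.5·4 = 315.2500; (r_i+r_j)·cross = 29·315.2500 = 9142.2500
edge 2: (17.5,33.5)→(8,32.5)  cross = 17.5·32.5 − 8·33.5 = 300.7500; (r_i+r_j)·cross = 25.5·300.7500 = 7669.1250
edge 3: (8,32.5)→(6,31)  cross = 8·31 − 6·32.5 = 53.0000; (r_i+r_j)·cross = 14·53.0000 = 742.0000
Σcross = 336.5000 → A = |Σcross|/2 = 168.2500 mm²
Σ(r_i+r_j)·cross = 11734.6250 → first moment M = |Σ|/6 = 1955.7708
R_c = M/A = 1955.7708/168.2500 = 11.6242 mm
θ = 322° = 5.619960 rad
V = θ·R_c·A = 5.619960·11.6242·168.2500 = 10991.354 mm³

Volume = 10991.354 mm³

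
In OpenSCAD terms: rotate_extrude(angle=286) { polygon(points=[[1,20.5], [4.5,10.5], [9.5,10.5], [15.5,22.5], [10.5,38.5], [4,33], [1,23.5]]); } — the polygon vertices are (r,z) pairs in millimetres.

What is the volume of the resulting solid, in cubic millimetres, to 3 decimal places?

Volume = 10443.866 mm³

Profile (r,z), 7 vertices: (1,20.5) (4.5,10.5) (9.5,10.5) (15.5,22.5) (10.5,38.5) (4,33) (1,23.5)
edge 0: (1,20.5)→(4.5,10.5)  cross = 1·10.5 − 4.5·20.5 = -81.7500; (r_i+r_j)·cross = 5.5·-81.7500 = -449.6250
edge 1: (4.5,10.5)→(9.5,10.5)  cross = 4.5·10.5 − 9.5·10.5 = -52.5000; (r_i+r_j)·cross = 14·-52.5000 = -735.0000
edge 2: (9.5,10.5)→(15.5,22.5)  cross = 9.5·22.5 − 15.5·10.5 = 51.0000; (r_i+r_j)·cross = 25·51.0000 = 1275.0000
edge 3: (15.5,22.5)→(10.5,38.5)  cross = 15.5·38.5 − 10.5·22.5 = 360.5000; (r_i+r_j)·cross = 26·360.5000 = 9373.0000
edge 4: (10.5,38.5)→(4,33)  cross = 10.5·33 − 4·38.5 = 192.5000; (r_i+r_j)·cross = 14.5·192.5000 = 2791.2500
edge 5: (4,33)→(1,23.5)  cross = 4·23.5 − 1·33 = 61.0000; (r_i+r_j)·cross = 5·61.0000 = 305.0000
edge 6: (1,23.5)→(1,20.5)  cross = 1·20.5 − 1·23.5 = -3.0000; (r_i+r_j)·cross = 2·-3.0000 = -6.0000
Σcross = 527.7500 → A = |Σcross|/2 = 263.8750 mm²
Σ(r_i+r_j)·cross = 12553.6250 → first moment M = |Σ|/6 = 2092.2708
R_c = M/A = 2092.2708/263.8750 = 7.9290 mm
θ = 286° = 4.991642 rad
V = θ·R_c·A = 4.991642·7.9290·263.8750 = 10443.866 mm³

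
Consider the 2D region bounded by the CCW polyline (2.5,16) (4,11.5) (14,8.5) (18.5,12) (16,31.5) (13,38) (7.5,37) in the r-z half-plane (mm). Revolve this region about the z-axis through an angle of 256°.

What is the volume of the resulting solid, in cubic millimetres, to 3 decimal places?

Volume = 15909.677 mm³

Profile (r,z), 7 vertices: (2.5,16) (4,11.5) (14,8.5) (18.5,12) (16,31.5) (13,38) (7.5,37)
edge 0: (2.5,16)→(4,11.5)  cross = 2.5·11.5 − 4·16 = -35.2500; (r_i+r_j)·cross = 6.5·-35.2500 = -229.1250
edge 1: (4,11.5)→(14,8.5)  cross = 4·8.5 − 14·11.5 = -127.0000; (r_i+r_j)·cross = 18·-127.0000 = -2286.0000
edge 2: (14,8.5)→(18.5,12)  cross = 14·12 − 18.5·8.5 = 10.7500; (r_i+r_j)·cross = 32.5·10.7500 = 349.3750
edge 3: (18.5,12)→(16,31.5)  cross = 18.5·31.5 − 16·12 = 390.7500; (r_i+r_j)·cross = 34.5·390.7500 = 13480.8750
edge 4: (16,31.5)→(13,38)  cross = 16·38 − 13·31.5 = 198.5000; (r_i+r_j)·cross = 29·198.5000 = 5756.5000
edge 5: (13,38)→(7.5,37)  cross = 13·37 − 7.5·38 = 196.0000; (r_i+r_j)·cross = 20.5·196.0000 = 4018.0000
edge 6: (7.5,37)→(2.5,16)  cross = 7.5·16 − 2.5·37 = 27.5000; (r_i+r_j)·cross = 10·27.5000 = 275.0000
Σcross = 661.2500 → A = |Σcross|/2 = 330.6250 mm²
Σ(r_i+r_j)·cross = 21364.6250 → first moment M = |Σ|/6 = 3560.7708
R_c = M/A = 3560.7708/330.6250 = 10.7698 mm
θ = 256° = 4.468043 rad
V = θ·R_c·A = 4.468043·10.7698·330.6250 = 15909.677 mm³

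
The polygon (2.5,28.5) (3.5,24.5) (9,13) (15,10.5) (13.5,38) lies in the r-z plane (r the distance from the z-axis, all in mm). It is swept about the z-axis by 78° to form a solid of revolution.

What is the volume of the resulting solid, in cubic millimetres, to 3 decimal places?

Profile (r,z), 5 vertices: (2.5,28.5) (3.5,24.5) (9,13) (15,10.5) (13.5,38)
edge 0: (2.5,28.5)→(3.5,24.5)  cross = 2.5·24.5 − 3.5·28.5 = -38.5000; (r_i+r_j)·cross = 6·-38.5000 = -231.0000
edge 1: (3.5,24.5)→(9,13)  cross = 3.5·13 − 9·24.5 = -175.0000; (r_i+r_j)·cross = 12.5·-175.0000 = -2187.5000
edge 2: (9,13)→(15,10.5)  cross = 9·10.5 − 15·13 = -100.5000; (r_i+r_j)·cross = 24·-100.5000 = -2412.0000
edge 3: (15,10.5)→(13.5,38)  cross = 15·38 − 13.5·10.5 = 428.2500; (r_i+r_j)·cross = 28.5·428.2500 = 12205.1250
edge 4: (13.5,38)→(2.5,28.5)  cross = 13.5·28.5 − 2.5·38 = 289.7500; (r_i+r_j)·cross = 16·289.7500 = 4636.0000
Σcross = 404.0000 → A = |Σcross|/2 = 202.0000 mm²
Σ(r_i+r_j)·cross = 12010.6250 → first moment M = |Σ|/6 = 2001.7708
R_c = M/A = 2001.7708/202.0000 = 9.9098 mm
θ = 78° = 1.361357 rad
V = θ·R_c·A = 1.361357·9.9098·202.0000 = 2725.124 mm³

Volume = 2725.124 mm³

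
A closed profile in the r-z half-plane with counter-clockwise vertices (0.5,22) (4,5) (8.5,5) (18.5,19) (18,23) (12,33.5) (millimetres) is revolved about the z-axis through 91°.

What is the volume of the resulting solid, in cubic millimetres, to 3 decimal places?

Profile (r,z), 6 vertices: (0.5,22) (4,5) (8.5,5) (18.5,19) (18,23) (12,33.5)
edge 0: (0.5,22)→(4,5)  cross = 0.5·5 − 4·22 = -85.5000; (r_i+r_j)·cross = 4.5·-85.5000 = -384.7500
edge 1: (4,5)→(8.5,5)  cross = 4·5 − 8.5·5 = -22.5000; (r_i+r_j)·cross = 12.5·-22.5000 = -281.2500
edge 2: (8.5,5)→(18.5,19)  cross = 8.5·19 − 18.5·5 = 69.0000; (r_i+r_j)·cross = 27·69.0000 = 1863.0000
edge 3: (18.5,19)→(18,23)  cross = 18.5·23 − 18·19 = 83.5000; (r_i+r_j)·cross = 36.5·83.5000 = 3047.7500
edge 4: (18,23)→(12,33.5)  cross = 18·33.5 − 12·23 = 327.0000; (r_i+r_j)·cross = 30·327.0000 = 9810.0000
edge 5: (12,33.5)→(0.5,22)  cross = 12·22 − 0.5·33.5 = 247.2500; (r_i+r_j)·cross = 12.5·247.2500 = 3090.6250
Σcross = 618.7500 → A = |Σcross|/2 = 309.3750 mm²
Σ(r_i+r_j)·cross = 17145.3750 → first moment M = |Σ|/6 = 2857.5625
R_c = M/A = 2857.5625/309.3750 = 9.2366 mm
θ = 91° = 1.588250 rad
V = θ·R_c·A = 1.588250·9.2366·309.3750 = 4538.523 mm³

Volume = 4538.523 mm³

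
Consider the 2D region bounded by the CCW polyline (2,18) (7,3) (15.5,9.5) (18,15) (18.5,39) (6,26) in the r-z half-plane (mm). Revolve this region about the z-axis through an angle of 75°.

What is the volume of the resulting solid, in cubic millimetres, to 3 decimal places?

Profile (r,z), 6 vertices: (2,18) (7,3) (15.5,9.5) (18,15) (18.5,39) (6,26)
edge 0: (2,18)→(7,3)  cross = 2·3 − 7·18 = -120.0000; (r_i+r_j)·cross = 9·-120.0000 = -1080.0000
edge 1: (7,3)→(15.5,9.5)  cross = 7·9.5 − 15.5·3 = 20.0000; (r_i+r_j)·cross = 22.5·20.0000 = 450.0000
edge 2: (15.5,9.5)→(18,15)  cross = 15.5·15 − 18·9.5 = 61.5000; (r_i+r_j)·cross = 33.5·61.5000 = 2060.2500
edge 3: (18,15)→(18.5,39)  cross = 18·39 − 18.5·15 = 424.5000; (r_i+r_j)·cross = 36.5·424.5000 = 15494.2500
edge 4: (18.5,39)→(6,26)  cross = 18.5·26 − 6·39 = 247.0000; (r_i+r_j)·cross = 24.5·247.0000 = 6051.5000
edge 5: (6,26)→(2,18)  cross = 6·18 − 2·26 = 56.0000; (r_i+r_j)·cross = 8·56.0000 = 448.0000
Σcross = 689.0000 → A = |Σcross|/2 = 344.5000 mm²
Σ(r_i+r_j)·cross = 23424.0000 → first moment M = |Σ|/6 = 3904.0000
R_c = M/A = 3904.0000/344.5000 = 11.3324 mm
θ = 75° = 1.308997 rad
V = θ·R_c·A = 1.308997·11.3324·344.5000 = 5110.324 mm³

Volume = 5110.324 mm³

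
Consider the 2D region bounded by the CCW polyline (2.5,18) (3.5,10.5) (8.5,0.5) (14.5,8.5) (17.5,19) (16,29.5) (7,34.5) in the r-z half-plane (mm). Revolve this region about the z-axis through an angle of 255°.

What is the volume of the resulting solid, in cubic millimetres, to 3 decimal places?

Profile (r,z), 7 vertices: (2.5,18) (3.5,10.5) (8.5,0.5) (14.5,8.5) (17.5,19) (16,29.5) (7,34.5)
edge 0: (2.5,18)→(3.5,10.5)  cross = 2.5·10.5 − 3.5·18 = -36.7500; (r_i+r_j)·cross = 6·-36.7500 = -220.5000
edge 1: (3.5,10.5)→(8.5,0.5)  cross = 3.5·0.5 − 8.5·10.5 = -87.5000; (r_i+r_j)·cross = 12·-87.5000 = -1050.0000
edge 2: (8.5,0.5)→(14.5,8.5)  cross = 8.5·8.5 − 14.5·0.5 = 65.0000; (r_i+r_j)·cross = 23·65.0000 = 1495.0000
edge 3: (14.5,8.5)→(17.5,19)  cross = 14.5·19 − 17.5·8.5 = 126.7500; (r_i+r_j)·cross = 32·126.7500 = 4056.0000
edge 4: (17.5,19)→(16,29.5)  cross = 17.5·29.5 − 16·19 = 212.2500; (r_i+r_j)·cross = 33.5·212.2500 = 7110.3750
edge 5: (16,29.5)→(7,34.5)  cross = 16·34.5 − 7·29.5 = 345.5000; (r_i+r_j)·cross = 23·345.5000 = 7946.5000
edge 6: (7,34.5)→(2.5,18)  cross = 7·18 − 2.5·34.5 = 39.7500; (r_i+r_j)·cross = 9.5·39.7500 = 377.6250
Σcross = 665.0000 → A = |Σcross|/2 = 332.5000 mm²
Σ(r_i+r_j)·cross = 19715.0000 → first moment M = |Σ|/6 = 3285.8333
R_c = M/A = 3285.8333/332.5000 = 9.8822 mm
θ = 255° = 4.450590 rad
V = θ·R_c·A = 4.450590·9.8822·332.5000 = 14623.896 mm³

Volume = 14623.896 mm³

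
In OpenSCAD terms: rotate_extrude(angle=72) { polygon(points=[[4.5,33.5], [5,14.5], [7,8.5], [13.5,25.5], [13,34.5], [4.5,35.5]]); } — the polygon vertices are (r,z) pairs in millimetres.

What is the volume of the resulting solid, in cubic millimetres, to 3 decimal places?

Volume = 1772.591 mm³

Profile (r,z), 6 vertices: (4.5,33.5) (5,14.5) (7,8.5) (13.5,25.5) (13,34.5) (4.5,35.5)
edge 0: (4.5,33.5)→(5,14.5)  cross = 4.5·14.5 − 5·33.5 = -102.2500; (r_i+r_j)·cross = 9.5·-102.2500 = -971.3750
edge 1: (5,14.5)→(7,8.5)  cross = 5·8.5 − 7·14.5 = -59.0000; (r_i+r_j)·cross = 12·-59.0000 = -708.0000
edge 2: (7,8.5)→(13.5,25.5)  cross = 7·25.5 − 13.5·8.5 = 63.7500; (r_i+r_j)·cross = 20.5·63.7500 = 1306.8750
edge 3: (13.5,25.5)→(13,34.5)  cross = 13.5·34.5 − 13·25.5 = 134.2500; (r_i+r_j)·cross = 26.5·134.2500 = 3557.6250
edge 4: (13,34.5)→(4.5,35.5)  cross = 13·35.5 − 4.5·34.5 = 306.2500; (r_i+r_j)·cross = 17.5·306.2500 = 5359.3750
edge 5: (4.5,35.5)→(4.5,33.5)  cross = 4.5·33.5 − 4.5·35.5 = -9.0000; (r_i+r_j)·cross = 9·-9.0000 = -81.0000
Σcross = 334.0000 → A = |Σcross|/2 = 167.0000 mm²
Σ(r_i+r_j)·cross = 8463.5000 → first moment M = |Σ|/6 = 1410.5833
R_c = M/A = 1410.5833/167.0000 = 8.4466 mm
θ = 72° = 1.256637 rad
V = θ·R_c·A = 1.256637·8.4466·167.0000 = 1772.591 mm³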